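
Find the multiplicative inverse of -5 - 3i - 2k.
-0.1316 + 0.0789i + 0.0526k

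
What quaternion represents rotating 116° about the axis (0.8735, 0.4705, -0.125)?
0.5299 + 0.7408i + 0.399j - 0.106k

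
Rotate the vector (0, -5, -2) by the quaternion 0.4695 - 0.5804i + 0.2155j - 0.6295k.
(-3.571, 1.784, 3.615)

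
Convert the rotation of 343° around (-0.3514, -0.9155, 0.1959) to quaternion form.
-0.989 - 0.0519i - 0.1353j + 0.029k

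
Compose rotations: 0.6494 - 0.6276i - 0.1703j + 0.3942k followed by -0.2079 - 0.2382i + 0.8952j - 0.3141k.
-0.0082 + 0.2752i + 0.9078j + 0.3165k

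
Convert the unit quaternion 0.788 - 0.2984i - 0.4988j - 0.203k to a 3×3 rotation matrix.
[[0.42, 0.6176, -0.665], [-0.0222, 0.7395, 0.6728], [0.9073, -0.2678, 0.3243]]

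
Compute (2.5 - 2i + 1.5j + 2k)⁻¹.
0.1515 + 0.1212i - 0.0909j - 0.1212k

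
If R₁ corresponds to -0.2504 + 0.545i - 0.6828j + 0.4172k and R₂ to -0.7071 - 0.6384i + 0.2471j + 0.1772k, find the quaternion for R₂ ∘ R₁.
0.6198 - 0.0014i + 0.7838j - 0.0381k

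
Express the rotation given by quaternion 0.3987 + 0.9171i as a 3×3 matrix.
[[1, 0, 0], [0, -0.6821, -0.7313], [0, 0.7313, -0.6821]]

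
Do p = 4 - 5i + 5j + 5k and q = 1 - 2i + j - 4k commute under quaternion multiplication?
No: pq = 9 - 38i - 21j - 6k ≠ 9 + 12i + 39j - 16k = qp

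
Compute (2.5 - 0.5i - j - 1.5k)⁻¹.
0.2564 + 0.0513i + 0.1026j + 0.1538k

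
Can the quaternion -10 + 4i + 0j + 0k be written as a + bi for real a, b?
Yes. The quaternion -10 + 4i has j- and k-coefficients y = z = 0, so it lies in the complex subalgebra spanned by 1 and i.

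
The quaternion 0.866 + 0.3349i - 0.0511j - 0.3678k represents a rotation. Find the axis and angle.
axis = (0.6697, -0.1022, -0.7355), θ = π/3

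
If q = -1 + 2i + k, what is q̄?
-1 - 2i - k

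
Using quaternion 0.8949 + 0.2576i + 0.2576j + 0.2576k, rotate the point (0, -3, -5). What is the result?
(-1.984, -0.562, -5.454)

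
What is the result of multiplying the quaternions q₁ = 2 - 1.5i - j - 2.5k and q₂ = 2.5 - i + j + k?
7 - 4.25i + 3.5j - 6.75k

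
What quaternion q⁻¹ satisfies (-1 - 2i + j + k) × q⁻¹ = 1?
-0.1429 + 0.2857i - 0.1429j - 0.1429k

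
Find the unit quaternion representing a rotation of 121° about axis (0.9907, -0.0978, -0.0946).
0.4924 + 0.8623i - 0.0851j - 0.0823k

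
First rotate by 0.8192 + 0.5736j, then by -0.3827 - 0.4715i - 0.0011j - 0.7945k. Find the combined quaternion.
-0.3129 + 0.0695i - 0.2204j - 0.9213k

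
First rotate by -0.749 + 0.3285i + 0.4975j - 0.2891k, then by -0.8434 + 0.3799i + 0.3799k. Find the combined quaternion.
0.6167 - 0.7506i - 0.185j + 0.1483k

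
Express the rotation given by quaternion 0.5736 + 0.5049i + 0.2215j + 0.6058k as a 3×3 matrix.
[[0.1679, -0.4713, 0.8658], [0.9186, -0.2438, -0.3109], [0.3576, 0.8476, 0.392]]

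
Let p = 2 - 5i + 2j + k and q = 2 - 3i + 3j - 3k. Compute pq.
-14 - 25i - 8j - 13k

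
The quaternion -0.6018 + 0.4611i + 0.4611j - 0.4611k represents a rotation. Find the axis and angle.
axis = (√3/3, √3/3, -√3/3), θ = 254°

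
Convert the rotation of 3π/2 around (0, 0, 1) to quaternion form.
-0.7071 + 0.7071k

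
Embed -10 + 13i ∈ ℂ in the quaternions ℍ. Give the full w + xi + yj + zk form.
-10 + 13i + 0j + 0k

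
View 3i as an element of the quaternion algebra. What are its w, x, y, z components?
0 + 3i + 0j + 0k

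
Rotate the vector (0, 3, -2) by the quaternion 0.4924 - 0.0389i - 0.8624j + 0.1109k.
(1.589, 3.223, 0.292)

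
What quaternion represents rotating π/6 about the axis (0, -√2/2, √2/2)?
0.9659 - 0.183j + 0.183k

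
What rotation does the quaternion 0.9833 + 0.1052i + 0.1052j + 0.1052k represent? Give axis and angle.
axis = (√3/3, √3/3, √3/3), θ = 21°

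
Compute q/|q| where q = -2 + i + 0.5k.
-0.8729 + 0.4364i + 0.2182k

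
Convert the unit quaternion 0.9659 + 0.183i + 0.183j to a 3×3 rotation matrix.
[[0.933, 0.067, 0.3535], [0.067, 0.933, -0.3535], [-0.3535, 0.3535, 0.866]]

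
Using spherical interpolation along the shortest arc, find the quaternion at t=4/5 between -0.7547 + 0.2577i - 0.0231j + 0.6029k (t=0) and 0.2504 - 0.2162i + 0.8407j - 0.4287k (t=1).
-0.3936 + 0.2461i - 0.7242j + 0.5099k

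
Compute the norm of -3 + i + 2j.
√14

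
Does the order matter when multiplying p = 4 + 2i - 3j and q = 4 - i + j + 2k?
Yes: pq = 21 - 2i - 12j + 7k ≠ 21 + 10i - 4j + 9k = qp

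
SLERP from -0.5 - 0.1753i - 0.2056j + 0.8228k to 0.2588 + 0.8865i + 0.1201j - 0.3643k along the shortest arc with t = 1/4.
-0.4738 - 0.3939i - 0.1988j + 0.7621k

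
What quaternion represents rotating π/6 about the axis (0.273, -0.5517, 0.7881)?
0.9659 + 0.0707i - 0.1428j + 0.204k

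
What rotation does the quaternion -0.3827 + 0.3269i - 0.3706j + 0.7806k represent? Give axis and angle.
axis = (0.3538, -0.4011, 0.8449), θ = 5π/4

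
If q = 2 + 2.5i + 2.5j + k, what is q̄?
2 - 2.5i - 2.5j - k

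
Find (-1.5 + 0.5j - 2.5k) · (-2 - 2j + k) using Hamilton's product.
6.5 - 4.5i + 2j + 3.5k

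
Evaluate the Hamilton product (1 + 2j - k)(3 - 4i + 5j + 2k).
-5 + 5i + 15j + 7k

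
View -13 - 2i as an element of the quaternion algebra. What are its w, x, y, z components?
-13 - 2i + 0j + 0k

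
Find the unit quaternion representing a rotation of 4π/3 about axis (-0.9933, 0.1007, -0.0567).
-0.5 - 0.8602i + 0.0872j - 0.0491k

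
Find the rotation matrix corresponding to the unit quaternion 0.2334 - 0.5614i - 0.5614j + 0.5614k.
[[-0.2607, 0.3683, -0.8924], [0.8924, -0.2607, -0.3683], [-0.3683, -0.8924, -0.2607]]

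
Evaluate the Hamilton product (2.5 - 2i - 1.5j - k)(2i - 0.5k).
3.5 + 5.75i - 3j + 1.75k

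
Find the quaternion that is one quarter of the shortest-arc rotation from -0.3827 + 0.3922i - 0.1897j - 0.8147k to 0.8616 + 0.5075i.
-0.6465 + 0.1686i - 0.1687j - 0.7247k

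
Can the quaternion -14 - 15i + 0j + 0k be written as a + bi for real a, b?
Yes. The quaternion -14 - 15i has j- and k-coefficients y = z = 0, so it lies in the complex subalgebra spanned by 1 and i.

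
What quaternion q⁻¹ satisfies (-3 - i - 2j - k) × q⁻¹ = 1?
-0.2 + 0.0667i + 0.1333j + 0.0667k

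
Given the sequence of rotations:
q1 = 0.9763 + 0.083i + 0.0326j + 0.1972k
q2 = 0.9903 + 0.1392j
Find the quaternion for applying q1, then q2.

q2 · q1 = 0.9623 + 0.1096i + 0.1682j + 0.1837k
0.9623 + 0.1096i + 0.1682j + 0.1837k


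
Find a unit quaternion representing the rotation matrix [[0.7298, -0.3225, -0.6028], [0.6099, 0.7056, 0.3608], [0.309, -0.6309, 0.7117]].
0.887 - 0.2795i - 0.257j + 0.2628k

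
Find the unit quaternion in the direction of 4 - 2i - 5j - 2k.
0.5714 - 0.2857i - 0.7143j - 0.2857k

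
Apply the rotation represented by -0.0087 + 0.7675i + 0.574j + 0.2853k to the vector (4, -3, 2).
(-1.089, 5.209, -0.825)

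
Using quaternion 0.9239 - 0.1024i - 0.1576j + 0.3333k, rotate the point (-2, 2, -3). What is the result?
(-1.545, -0.035, -3.823)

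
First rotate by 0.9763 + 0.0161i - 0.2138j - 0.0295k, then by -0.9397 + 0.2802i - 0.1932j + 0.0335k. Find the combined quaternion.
-0.9623 + 0.2713i + 0.0211j + 0.0036k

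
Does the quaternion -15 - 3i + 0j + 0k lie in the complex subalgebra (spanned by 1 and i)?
Yes. The quaternion -15 - 3i has j- and k-coefficients y = z = 0, so it lies in the complex subalgebra spanned by 1 and i.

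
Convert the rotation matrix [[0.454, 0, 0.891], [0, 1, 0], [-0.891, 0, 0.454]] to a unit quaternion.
0.8526 + 0.5225j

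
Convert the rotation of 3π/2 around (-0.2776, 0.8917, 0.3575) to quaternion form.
-0.7071 - 0.1963i + 0.6305j + 0.2528k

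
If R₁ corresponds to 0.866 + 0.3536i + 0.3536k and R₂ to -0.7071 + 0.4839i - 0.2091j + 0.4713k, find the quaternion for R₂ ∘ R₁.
-0.9501 + 0.0951i - 0.1855j + 0.2321k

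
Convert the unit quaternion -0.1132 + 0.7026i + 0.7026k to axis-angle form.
axis = (√2/2, 0, √2/2), θ = 193°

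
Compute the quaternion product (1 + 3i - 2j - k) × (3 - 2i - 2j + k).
6 + 3i - 9j - 12k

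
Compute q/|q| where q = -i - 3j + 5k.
-0.169i - 0.5071j + 0.8452k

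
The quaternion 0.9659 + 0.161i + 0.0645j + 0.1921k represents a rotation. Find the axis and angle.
axis = (0.6221, 0.2492, 0.7422), θ = π/6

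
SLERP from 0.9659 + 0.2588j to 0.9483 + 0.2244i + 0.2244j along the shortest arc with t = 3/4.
0.9574 + 0.1689i + 0.2342j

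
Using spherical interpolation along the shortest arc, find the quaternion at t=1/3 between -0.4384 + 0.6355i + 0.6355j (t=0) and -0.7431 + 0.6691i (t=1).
-0.575 + 0.6864i + 0.4451j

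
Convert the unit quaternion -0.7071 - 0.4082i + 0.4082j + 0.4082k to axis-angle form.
axis = (-√3/3, √3/3, √3/3), θ = 3π/2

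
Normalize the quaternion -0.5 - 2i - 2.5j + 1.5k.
-0.14 - 0.5601i - 0.7001j + 0.4201k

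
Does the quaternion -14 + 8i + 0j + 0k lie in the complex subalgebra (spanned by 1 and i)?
Yes. The quaternion -14 + 8i has j- and k-coefficients y = z = 0, so it lies in the complex subalgebra spanned by 1 and i.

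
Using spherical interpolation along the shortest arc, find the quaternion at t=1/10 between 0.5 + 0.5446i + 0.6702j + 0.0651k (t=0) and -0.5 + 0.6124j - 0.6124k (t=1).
0.4132 + 0.5293i + 0.7405j - 0.0259k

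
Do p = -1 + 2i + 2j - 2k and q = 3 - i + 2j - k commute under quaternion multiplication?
No: pq = -7 + 9i + 8j + k ≠ -7 + 5i - 11k = qp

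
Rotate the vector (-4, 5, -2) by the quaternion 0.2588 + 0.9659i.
(-4, -3.33, 4.232)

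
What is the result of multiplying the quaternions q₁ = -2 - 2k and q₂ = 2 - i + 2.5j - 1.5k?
-7 + 7i - 3j - k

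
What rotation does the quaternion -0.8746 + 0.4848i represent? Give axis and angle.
axis = (1, 0, 0), θ = 302°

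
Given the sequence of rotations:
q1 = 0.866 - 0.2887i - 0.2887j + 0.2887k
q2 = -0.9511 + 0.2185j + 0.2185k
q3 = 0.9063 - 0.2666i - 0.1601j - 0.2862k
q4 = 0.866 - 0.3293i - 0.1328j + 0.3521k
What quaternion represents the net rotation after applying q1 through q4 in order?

q2 · q1 = -0.8237 + 0.4007i + 0.4007j - 0.0223k
q3 · q2 · q1 = -0.5819 + 0.701i + 0.3744j + 0.1729k
q4 · q3 · q2 · q1 = -0.2842 + 0.6439i + 0.7053j - 0.0854k
-0.2842 + 0.6439i + 0.7053j - 0.0854k


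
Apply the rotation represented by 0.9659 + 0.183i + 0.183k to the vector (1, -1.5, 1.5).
(1.564, -1.476, 0.936)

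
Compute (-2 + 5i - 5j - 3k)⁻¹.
-0.0317 - 0.0794i + 0.0794j + 0.0476k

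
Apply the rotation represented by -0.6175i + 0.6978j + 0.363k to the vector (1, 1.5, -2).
(-0.633, -1.914, 1.785)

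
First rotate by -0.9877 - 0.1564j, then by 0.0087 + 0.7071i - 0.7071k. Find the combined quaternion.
-0.0086 - 0.809i - 0.0014j + 0.5878k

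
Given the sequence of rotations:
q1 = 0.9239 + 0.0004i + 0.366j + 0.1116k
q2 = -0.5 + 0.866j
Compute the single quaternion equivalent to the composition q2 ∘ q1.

q2 · q1 = -0.7789 + 0.0964i + 0.6171j - 0.0561k
-0.7789 + 0.0964i + 0.6171j - 0.0561k


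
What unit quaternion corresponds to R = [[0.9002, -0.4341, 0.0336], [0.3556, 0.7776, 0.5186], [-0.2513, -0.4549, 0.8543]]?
0.9397 - 0.259i + 0.0758j + 0.2101k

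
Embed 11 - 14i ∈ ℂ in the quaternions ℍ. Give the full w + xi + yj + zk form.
11 - 14i + 0j + 0k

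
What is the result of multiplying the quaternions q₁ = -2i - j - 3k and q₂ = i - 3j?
-1 - 9i - 3j + 7k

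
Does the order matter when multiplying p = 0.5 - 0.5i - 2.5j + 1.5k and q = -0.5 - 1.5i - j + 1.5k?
Yes: pq = -5.75 - 2.75i - 0.75j - 3.25k ≠ -5.75 + 1.75i + 2.25j + 3.25k = qp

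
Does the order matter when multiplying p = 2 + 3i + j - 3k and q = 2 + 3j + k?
Yes: pq = 4 + 16i + 5j + 5k ≠ 4 - 4i + 11j - 13k = qp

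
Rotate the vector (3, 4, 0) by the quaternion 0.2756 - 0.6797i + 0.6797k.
(-1.271, -2.268, -4.271)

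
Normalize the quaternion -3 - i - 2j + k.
-0.7746 - 0.2582i - 0.5164j + 0.2582k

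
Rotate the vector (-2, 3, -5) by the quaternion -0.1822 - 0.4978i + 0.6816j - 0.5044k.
(-2.98, 5.321, -0.896)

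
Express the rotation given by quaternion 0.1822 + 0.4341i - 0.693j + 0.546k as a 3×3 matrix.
[[-0.5567, -0.8006, 0.2215], [-0.4027, 0.0269, -0.9149], [0.7266, -0.5986, -0.3374]]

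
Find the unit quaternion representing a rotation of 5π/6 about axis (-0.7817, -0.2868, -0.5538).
0.2588 - 0.7551i - 0.277j - 0.5349k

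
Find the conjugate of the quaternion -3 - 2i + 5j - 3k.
-3 + 2i - 5j + 3k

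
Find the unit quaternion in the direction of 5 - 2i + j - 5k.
0.6742 - 0.2697i + 0.1348j - 0.6742k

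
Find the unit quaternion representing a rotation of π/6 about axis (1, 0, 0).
0.9659 + 0.2588i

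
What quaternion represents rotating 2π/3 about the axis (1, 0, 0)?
0.5 + 0.866i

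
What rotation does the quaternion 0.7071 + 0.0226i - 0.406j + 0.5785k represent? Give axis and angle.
axis = (0.032, -0.5742, 0.8181), θ = π/2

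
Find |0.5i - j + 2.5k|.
2.739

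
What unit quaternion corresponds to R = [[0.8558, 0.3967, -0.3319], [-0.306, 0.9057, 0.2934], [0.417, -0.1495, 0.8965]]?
0.9563 - 0.1158i - 0.1958j - 0.1837k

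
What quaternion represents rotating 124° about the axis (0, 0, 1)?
0.4695 + 0.8829k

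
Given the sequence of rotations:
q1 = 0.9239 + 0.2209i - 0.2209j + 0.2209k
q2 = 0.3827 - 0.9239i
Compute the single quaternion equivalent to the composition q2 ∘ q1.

q2 · q1 = 0.5577 - 0.7691i + 0.1196j + 0.2886k
0.5577 - 0.7691i + 0.1196j + 0.2886k


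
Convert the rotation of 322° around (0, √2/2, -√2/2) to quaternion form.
-0.9455 + 0.2302j - 0.2302k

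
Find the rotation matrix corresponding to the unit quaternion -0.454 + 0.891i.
[[1, 0, 0], [0, -0.5878, 0.809], [0, -0.809, -0.5878]]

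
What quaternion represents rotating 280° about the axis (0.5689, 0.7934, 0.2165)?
-0.766 + 0.3657i + 0.51j + 0.1392k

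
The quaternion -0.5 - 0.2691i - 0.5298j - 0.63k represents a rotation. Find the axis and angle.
axis = (-0.3107, -0.6118, -0.7275), θ = 4π/3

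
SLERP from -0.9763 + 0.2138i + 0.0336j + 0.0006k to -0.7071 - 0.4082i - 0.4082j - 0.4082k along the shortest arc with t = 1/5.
-0.9896 + 0.0864i - 0.0661j - 0.094k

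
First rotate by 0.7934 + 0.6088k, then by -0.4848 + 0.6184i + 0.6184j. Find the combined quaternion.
-0.3846 + 0.8671i + 0.1142j - 0.2951k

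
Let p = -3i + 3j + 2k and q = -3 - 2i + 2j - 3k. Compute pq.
-6 - 4i - 22j - 6k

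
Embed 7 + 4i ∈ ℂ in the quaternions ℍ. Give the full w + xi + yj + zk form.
7 + 4i + 0j + 0k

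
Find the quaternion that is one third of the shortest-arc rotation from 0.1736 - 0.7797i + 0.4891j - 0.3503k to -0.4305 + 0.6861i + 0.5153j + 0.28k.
0.3033 - 0.861i + 0.16j - 0.3755k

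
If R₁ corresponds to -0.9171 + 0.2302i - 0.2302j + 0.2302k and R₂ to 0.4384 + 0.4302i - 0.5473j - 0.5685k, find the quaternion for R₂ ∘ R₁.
-0.4962 - 0.5505i + 0.1711j + 0.6492k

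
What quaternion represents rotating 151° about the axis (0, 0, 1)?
0.2504 + 0.9681k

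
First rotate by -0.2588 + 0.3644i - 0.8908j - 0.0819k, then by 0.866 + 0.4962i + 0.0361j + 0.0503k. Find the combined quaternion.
-0.3687 + 0.229i - 0.7218j - 0.5391k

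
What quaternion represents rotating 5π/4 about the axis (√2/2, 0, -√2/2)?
-0.3827 + 0.6533i - 0.6533k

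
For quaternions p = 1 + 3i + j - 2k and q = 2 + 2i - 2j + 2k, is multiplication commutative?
No: pq = 2 + 6i - 10j - 10k ≠ 2 + 10i + 10j + 6k = qp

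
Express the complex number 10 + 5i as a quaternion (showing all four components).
10 + 5i + 0j + 0k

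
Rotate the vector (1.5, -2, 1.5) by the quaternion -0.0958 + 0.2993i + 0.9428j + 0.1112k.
(-2.546, -0.377, -1.369)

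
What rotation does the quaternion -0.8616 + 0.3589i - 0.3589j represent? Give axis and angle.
axis = (√2/2, -√2/2, 0), θ = 299°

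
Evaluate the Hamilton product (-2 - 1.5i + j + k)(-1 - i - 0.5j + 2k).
-1 + 6i + 2j - 3.25k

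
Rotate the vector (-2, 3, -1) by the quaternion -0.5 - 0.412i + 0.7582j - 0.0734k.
(-1.076, 3.575, -0.246)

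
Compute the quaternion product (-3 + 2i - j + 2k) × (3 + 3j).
-6 - 12j + 12k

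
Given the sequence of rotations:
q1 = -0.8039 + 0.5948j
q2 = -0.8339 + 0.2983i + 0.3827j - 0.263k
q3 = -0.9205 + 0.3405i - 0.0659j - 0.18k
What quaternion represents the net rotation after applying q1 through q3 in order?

q2 · q1 = 0.4427 - 0.0834i - 0.8037j + 0.3889k
q3 · q2 · q1 = -0.3621 + 0.0572i + 0.5932j - 0.7168k
-0.3621 + 0.0572i + 0.5932j - 0.7168k


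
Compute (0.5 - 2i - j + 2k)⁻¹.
0.0541 + 0.2162i + 0.1081j - 0.2162k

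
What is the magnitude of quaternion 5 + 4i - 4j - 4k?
√73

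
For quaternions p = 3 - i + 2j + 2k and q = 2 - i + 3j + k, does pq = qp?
No: pq = -3 - 9i + 12j + 6k ≠ -3 - i + 14j + 8k = qp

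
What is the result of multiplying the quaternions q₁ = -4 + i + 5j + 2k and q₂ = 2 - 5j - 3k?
23 - 3i + 33j + 11k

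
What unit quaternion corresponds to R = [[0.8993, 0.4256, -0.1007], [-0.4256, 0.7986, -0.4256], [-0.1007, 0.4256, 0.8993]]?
0.9483 + 0.2244i - 0.2244k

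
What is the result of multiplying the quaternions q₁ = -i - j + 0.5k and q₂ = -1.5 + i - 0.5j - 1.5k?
1.25 + 3.25i + 0.5j + 0.75k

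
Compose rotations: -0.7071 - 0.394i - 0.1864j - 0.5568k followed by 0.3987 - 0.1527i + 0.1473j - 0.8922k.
-0.8114 - 0.2974i + 0.088j + 0.4954k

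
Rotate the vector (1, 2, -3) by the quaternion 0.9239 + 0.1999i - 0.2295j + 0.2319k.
(0.741, 3.389, -1.402)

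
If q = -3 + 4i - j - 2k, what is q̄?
-3 - 4i + j + 2k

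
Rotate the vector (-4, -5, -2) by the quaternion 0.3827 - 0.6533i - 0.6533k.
(-4.793, 4.536, -1.207)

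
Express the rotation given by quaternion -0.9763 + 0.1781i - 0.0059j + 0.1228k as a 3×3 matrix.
[[0.9698, 0.2377, 0.0553], [-0.2419, 0.9064, 0.3463], [0.0322, -0.3492, 0.9365]]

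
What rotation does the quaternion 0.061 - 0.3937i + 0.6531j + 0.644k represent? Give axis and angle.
axis = (-0.3944, 0.6543, 0.6452), θ = 173°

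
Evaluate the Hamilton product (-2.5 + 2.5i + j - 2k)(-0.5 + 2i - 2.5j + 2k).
2.75 - 9.25i - 3.25j - 12.25k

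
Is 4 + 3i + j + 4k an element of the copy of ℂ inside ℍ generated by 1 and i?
No. The quaternion 4 + 3i + j + 4k has j-coefficient y = 1 and k-coefficient z = 4, not both zero, so it does not lie in the complex subalgebra spanned by 1 and i.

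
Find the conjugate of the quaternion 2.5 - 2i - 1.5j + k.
2.5 + 2i + 1.5j - k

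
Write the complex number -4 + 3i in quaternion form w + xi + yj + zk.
-4 + 3i + 0j + 0k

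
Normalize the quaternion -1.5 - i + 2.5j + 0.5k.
-0.4804 - 0.3203i + 0.8006j + 0.1601k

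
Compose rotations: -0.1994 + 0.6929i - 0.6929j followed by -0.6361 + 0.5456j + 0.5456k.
0.5049 - 0.0627i + 0.71j - 0.4868k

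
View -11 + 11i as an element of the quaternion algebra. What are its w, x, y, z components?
-11 + 11i + 0j + 0k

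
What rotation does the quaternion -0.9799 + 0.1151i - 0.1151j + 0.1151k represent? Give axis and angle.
axis = (√3/3, -√3/3, √3/3), θ = 337°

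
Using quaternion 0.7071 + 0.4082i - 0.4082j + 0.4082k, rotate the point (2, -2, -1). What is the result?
(2.732, 0.732, 1)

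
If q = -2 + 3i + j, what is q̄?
-2 - 3i - j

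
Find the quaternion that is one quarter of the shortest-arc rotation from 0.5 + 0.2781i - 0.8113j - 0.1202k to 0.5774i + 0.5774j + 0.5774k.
0.4188 + 0.0511i - 0.8615j - 0.2825k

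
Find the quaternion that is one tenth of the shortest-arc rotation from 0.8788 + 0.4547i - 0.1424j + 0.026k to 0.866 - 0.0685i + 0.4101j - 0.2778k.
0.9075 + 0.4113i - 0.085j - 0.0074k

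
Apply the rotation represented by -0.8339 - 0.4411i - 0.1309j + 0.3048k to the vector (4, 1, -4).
(3.946, 2.115, -3.599)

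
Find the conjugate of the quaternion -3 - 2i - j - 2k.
-3 + 2i + j + 2k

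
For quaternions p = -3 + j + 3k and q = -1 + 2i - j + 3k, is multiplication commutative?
No: pq = -5 + 8j - 14k ≠ -5 - 12i - 4j - 10k = qp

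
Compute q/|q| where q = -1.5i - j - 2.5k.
-0.4867i - 0.3244j - 0.8111k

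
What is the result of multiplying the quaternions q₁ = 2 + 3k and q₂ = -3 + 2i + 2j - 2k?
-2i + 10j - 13k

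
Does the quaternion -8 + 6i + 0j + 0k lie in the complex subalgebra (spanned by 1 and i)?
Yes. The quaternion -8 + 6i has j- and k-coefficients y = z = 0, so it lies in the complex subalgebra spanned by 1 and i.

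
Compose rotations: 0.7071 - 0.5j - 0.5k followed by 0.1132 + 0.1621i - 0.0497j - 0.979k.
-0.4343 - 0.35i - 0.0107j - 0.8299k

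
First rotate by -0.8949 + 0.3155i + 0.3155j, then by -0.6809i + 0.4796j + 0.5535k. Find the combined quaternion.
0.0635 + 0.4347i - 0.2546j - 0.8615k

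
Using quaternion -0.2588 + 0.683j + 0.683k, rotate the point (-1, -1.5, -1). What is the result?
(0.689, -0.68, -1.82)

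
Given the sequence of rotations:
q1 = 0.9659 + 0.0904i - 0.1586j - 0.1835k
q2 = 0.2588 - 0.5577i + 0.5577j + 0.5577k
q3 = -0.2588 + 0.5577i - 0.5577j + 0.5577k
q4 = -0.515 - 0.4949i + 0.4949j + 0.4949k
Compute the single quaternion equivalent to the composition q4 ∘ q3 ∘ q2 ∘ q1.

q2 · q1 = 0.4912 - 0.5292i + 0.4457j + 0.5292k
q3 · q2 · q1 = 0.1214 - 0.1328i - 0.9796j + 0.0904k
q4 · q3 · q2 · q1 = 0.3118 + 0.5379i + 0.5436j + 0.5641k
0.3118 + 0.5379i + 0.5436j + 0.5641k


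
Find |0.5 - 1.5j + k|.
1.871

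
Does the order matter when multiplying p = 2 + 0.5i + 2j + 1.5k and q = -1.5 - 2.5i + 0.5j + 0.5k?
Yes: pq = -3.5 - 5.5i - 6j + 4k ≠ -3.5 - 6i + 2j - 6.5k = qp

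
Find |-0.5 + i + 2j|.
2.291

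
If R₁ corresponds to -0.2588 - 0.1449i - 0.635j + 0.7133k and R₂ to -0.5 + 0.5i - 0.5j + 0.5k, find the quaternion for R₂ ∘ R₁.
-0.4723 - 0.0961i + 0.0178j - 0.876k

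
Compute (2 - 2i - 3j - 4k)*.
2 + 2i + 3j + 4k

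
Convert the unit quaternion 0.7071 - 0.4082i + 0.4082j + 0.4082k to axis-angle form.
axis = (-√3/3, √3/3, √3/3), θ = π/2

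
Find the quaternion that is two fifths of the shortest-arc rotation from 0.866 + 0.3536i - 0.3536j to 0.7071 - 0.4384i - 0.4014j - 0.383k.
0.8923 + 0.0348i - 0.4154j - 0.1736k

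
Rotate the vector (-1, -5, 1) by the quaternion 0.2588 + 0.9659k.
(3.366, 3.83, 1)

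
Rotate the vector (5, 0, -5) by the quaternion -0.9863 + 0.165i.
(5, -1.627, -4.728)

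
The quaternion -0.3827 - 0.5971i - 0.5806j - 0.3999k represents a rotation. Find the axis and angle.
axis = (-0.6463, -0.6284, -0.4329), θ = 5π/4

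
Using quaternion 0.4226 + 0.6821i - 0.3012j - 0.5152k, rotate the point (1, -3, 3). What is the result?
(-2.658, -0.261, -3.445)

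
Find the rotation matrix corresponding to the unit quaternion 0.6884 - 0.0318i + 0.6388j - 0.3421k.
[[-0.0502, 0.4304, 0.9013], [-0.5116, 0.7639, -0.3933], [-0.8577, -0.4808, 0.1818]]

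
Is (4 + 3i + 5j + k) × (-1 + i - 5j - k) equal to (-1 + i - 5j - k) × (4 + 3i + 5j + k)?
No: pq = 19 + i - 21j - 25k ≠ 19 + i - 29j + 15k = qp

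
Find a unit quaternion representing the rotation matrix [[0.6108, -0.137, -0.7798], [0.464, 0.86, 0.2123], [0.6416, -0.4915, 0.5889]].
0.8746 - 0.2012i - 0.4063j + 0.1718k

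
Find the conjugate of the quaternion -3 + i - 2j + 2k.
-3 - i + 2j - 2k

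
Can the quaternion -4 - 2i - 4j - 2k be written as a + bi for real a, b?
No. The quaternion -4 - 2i - 4j - 2k has j-coefficient y = -4 and k-coefficient z = -2, not both zero, so it does not lie in the complex subalgebra spanned by 1 and i.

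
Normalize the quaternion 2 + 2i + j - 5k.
0.343 + 0.343i + 0.1715j - 0.8575k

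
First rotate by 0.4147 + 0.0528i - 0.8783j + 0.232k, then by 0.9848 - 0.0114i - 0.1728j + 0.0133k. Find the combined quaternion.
0.2541 + 0.0189i - 0.9333j + 0.2531k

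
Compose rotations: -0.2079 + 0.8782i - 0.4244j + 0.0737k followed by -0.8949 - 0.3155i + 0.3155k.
0.4399 - 0.5864i + 0.6801j + 0.0024k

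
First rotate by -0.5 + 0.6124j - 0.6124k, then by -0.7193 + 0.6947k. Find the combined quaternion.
0.7851 - 0.4254i - 0.4405j + 0.0931k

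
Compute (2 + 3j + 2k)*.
2 - 3j - 2k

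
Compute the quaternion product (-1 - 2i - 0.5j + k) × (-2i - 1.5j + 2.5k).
-7.25 + 2.25i + 4.5j - 0.5k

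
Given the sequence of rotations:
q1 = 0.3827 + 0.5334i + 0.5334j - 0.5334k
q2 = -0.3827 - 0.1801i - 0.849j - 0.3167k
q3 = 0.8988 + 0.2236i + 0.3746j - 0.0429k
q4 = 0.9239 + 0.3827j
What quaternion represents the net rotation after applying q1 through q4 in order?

q2 · q1 = 0.2335 + 0.3487i - 0.794j + 0.4397k
q3 · q2 · q1 = 0.4482 + 0.4963i - 0.7395j + 0.077k
q4 · q3 · q2 · q1 = 0.6971 + 0.488i - 0.5117j - 0.1188k
0.6971 + 0.488i - 0.5117j - 0.1188k


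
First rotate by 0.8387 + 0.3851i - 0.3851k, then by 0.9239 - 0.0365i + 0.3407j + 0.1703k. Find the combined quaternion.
0.8545 + 0.194i + 0.3373j - 0.3442k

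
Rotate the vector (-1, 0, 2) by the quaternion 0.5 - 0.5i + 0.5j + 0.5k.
(0, 2, 1)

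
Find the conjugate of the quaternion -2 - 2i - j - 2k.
-2 + 2i + j + 2k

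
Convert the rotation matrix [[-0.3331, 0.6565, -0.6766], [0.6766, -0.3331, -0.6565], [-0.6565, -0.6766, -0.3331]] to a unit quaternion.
0.0087 - 0.5773i - 0.5773j + 0.5773k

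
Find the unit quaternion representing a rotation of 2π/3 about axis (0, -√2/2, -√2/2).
0.5 - 0.6124j - 0.6124k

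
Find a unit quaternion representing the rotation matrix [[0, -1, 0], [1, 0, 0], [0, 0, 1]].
0.7071 + 0.7071k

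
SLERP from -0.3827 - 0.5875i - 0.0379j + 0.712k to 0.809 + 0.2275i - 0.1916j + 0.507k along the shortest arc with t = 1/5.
-0.5963 - 0.6156i + 0.0212j + 0.5148k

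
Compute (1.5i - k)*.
-1.5i + k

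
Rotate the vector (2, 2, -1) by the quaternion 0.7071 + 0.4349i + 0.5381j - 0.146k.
(1.472, 2.453, -0.903)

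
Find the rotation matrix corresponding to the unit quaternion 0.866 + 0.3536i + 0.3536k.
[[0.7499, -0.6124, 0.2501], [0.6124, 0.4999, -0.6124], [0.2501, 0.6124, 0.7499]]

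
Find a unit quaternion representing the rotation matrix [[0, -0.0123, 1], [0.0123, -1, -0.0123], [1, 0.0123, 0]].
0.0087 + 0.7071i + 0.7071k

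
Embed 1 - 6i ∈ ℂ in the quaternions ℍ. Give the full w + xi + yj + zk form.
1 - 6i + 0j + 0k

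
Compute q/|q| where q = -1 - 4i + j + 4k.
-0.1715 - 0.686i + 0.1715j + 0.686k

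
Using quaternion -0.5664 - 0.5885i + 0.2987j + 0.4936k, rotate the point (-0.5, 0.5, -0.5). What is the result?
(0.396, 0.551, 0.538)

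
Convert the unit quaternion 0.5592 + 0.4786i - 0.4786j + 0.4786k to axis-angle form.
axis = (√3/3, -√3/3, √3/3), θ = 112°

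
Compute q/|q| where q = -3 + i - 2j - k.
-0.7746 + 0.2582i - 0.5164j - 0.2582k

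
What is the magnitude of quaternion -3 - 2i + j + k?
√15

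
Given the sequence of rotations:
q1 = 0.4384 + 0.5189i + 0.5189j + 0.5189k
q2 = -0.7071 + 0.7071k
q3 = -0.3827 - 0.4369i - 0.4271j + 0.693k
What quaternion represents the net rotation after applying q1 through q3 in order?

q2 · q1 = -0.6769 - 0.7338i - 0.0569k
q3 · q2 · q1 = -0.0221 + 0.6009i - 0.2443j - 0.7607k
-0.0221 + 0.6009i - 0.2443j - 0.7607k


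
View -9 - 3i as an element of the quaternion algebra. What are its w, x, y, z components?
-9 - 3i + 0j + 0k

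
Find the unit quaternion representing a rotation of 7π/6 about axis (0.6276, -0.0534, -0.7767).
-0.2588 + 0.6062i - 0.0516j - 0.7502k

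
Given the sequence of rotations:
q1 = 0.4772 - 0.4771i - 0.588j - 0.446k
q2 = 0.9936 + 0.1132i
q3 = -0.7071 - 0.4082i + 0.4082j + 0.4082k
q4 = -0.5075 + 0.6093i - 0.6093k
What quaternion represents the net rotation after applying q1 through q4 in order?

q2 · q1 = 0.5282 - 0.42i - 0.5337j - 0.5097k
q3 · q2 · q1 = -0.119 + 0.0912i + 0.2135j + 0.9653k
q4 · q3 · q2 · q1 = 0.593 + 0.0113i - 0.7521j - 0.2873k
0.593 + 0.0113i - 0.7521j - 0.2873k


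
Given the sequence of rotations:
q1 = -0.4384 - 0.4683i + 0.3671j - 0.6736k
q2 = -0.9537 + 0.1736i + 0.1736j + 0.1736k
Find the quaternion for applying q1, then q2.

q2 · q1 = 0.5526 + 0.1898i - 0.3906j + 0.7113k
0.5526 + 0.1898i - 0.3906j + 0.7113k


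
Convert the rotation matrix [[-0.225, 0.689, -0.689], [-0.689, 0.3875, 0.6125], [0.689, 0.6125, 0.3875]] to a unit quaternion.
0.6225 - 0.5534j - 0.5534k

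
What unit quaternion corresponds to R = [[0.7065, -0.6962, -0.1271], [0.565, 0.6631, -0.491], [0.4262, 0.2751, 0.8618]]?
0.8988 + 0.2131i - 0.1539j + 0.3508k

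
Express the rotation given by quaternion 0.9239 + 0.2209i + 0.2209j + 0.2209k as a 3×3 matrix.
[[0.8048, -0.3106, 0.5058], [0.5058, 0.8048, -0.3106], [-0.3106, 0.5058, 0.8048]]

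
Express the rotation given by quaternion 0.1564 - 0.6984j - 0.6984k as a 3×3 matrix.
[[-0.9511, 0.2185, -0.2185], [-0.2185, 0.0245, 0.9755], [0.2185, 0.9755, 0.0245]]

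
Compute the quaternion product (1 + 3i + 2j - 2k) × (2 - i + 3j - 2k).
-5 + 7i + 15j + 5k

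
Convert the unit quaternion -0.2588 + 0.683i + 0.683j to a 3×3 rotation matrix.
[[0.067, 0.933, -0.3535], [0.933, 0.067, 0.3535], [0.3535, -0.3535, -0.866]]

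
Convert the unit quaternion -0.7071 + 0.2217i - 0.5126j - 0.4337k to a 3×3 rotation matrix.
[[0.0983, -0.8406, 0.5326], [0.3861, 0.5255, 0.7582], [-0.9172, 0.1311, 0.3762]]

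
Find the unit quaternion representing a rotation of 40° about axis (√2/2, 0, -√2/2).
0.9397 + 0.2418i - 0.2418k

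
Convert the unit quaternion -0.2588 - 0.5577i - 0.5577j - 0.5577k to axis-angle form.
axis = (-√3/3, -√3/3, -√3/3), θ = 7π/6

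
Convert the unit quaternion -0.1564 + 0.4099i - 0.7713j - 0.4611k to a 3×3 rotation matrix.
[[-0.615, -0.7765, -0.1367], [-0.4881, 0.2387, 0.8395], [-0.6193, 0.5831, -0.5258]]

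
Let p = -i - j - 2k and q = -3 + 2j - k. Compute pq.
8i + 2j + 4k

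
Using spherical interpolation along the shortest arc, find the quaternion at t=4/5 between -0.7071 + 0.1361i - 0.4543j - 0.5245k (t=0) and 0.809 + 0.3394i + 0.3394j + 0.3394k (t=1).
-0.807 - 0.2478i - 0.3716j - 0.3863k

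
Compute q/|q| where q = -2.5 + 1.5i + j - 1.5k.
-0.7293 + 0.4376i + 0.2917j - 0.4376k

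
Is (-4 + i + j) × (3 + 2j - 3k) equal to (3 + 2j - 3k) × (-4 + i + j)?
No: pq = -14 - 2j + 14k ≠ -14 + 6i - 8j + 10k = qp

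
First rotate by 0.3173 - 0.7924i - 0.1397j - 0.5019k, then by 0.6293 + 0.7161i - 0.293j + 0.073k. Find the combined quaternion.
0.7628 - 0.1142i + 0.1207j - 0.6249k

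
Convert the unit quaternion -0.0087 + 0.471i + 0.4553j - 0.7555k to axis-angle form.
axis = (0.471, 0.4553, -0.7555), θ = 181°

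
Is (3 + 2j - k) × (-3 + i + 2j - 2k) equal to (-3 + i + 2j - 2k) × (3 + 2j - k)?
No: pq = -15 + i - j - 5k ≠ -15 + 5i + j - k = qp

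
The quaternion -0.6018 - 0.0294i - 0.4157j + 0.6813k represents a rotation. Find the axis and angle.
axis = (-0.0368, -0.5205, 0.8531), θ = 254°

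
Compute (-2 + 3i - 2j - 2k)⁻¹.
-0.0952 - 0.1429i + 0.0952j + 0.0952k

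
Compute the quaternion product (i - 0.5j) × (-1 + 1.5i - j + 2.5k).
-2 - 2.25i - 2j - 0.25k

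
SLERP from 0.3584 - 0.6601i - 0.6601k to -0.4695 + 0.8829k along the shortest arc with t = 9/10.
0.4689 - 0.072i - 0.8803k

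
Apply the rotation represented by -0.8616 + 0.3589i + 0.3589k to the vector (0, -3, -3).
(-2.628, -3.31, -0.372)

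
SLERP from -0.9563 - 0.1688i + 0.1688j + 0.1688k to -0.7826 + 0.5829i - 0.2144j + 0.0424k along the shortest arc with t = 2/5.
-0.9798 + 0.1514i + 0.0144j + 0.1299k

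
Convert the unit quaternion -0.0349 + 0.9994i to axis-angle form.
axis = (1, 0, 0), θ = 184°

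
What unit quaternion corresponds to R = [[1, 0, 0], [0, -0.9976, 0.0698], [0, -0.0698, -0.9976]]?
-0.0349 + 0.9994i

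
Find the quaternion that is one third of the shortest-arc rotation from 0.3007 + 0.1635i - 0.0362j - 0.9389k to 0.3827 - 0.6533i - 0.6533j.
0.4452 - 0.1809i - 0.3517j - 0.8033k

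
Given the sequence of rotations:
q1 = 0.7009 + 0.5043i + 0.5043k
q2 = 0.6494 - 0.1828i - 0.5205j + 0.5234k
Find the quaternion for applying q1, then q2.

q2 · q1 = 0.2834 - 0.0631i - 0.0087j + 0.9568k
0.2834 - 0.0631i - 0.0087j + 0.9568k


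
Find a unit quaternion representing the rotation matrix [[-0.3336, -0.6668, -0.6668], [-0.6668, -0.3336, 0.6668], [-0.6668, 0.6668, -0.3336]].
-0.5774i + 0.5774j + 0.5774k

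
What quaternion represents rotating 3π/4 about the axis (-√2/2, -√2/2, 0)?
0.3827 - 0.6533i - 0.6533j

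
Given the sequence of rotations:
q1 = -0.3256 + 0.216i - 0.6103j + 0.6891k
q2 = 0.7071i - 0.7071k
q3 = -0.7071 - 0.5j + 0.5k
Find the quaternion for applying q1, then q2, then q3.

q2 · q1 = 0.3345 - 0.6618i - 0.64j - 0.2013k
q3 · q2 · q1 = -0.4559 + 0.8886i - 0.0456j - 0.0213k
-0.4559 + 0.8886i - 0.0456j - 0.0213k


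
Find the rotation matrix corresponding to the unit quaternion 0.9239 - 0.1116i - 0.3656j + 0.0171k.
[[0.7321, 0.05, -0.6794], [0.1132, 0.9745, 0.1937], [0.6717, -0.2187, 0.7078]]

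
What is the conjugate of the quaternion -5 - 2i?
-5 + 2i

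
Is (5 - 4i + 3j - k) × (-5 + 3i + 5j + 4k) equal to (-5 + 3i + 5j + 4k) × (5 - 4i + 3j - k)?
No: pq = -24 + 52i + 23j - 4k ≠ -24 + 18i - 3j + 54k = qp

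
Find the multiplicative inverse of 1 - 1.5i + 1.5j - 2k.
0.1053 + 0.1579i - 0.1579j + 0.2105k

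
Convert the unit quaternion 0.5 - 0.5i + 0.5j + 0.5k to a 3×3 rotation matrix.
[[0, -1, 0], [0, 0, 1], [-1, 0, 0]]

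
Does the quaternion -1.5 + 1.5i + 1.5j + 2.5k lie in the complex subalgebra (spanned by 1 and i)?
No. The quaternion -1.5 + 1.5i + 1.5j + 2.5k has j-coefficient y = 1.5 and k-coefficient z = 2.5, not both zero, so it does not lie in the complex subalgebra spanned by 1 and i.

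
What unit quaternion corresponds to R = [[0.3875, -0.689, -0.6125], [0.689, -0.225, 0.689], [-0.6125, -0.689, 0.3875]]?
0.6225 - 0.5534i + 0.5534k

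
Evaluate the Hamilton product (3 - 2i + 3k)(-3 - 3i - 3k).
-6 - 3i - 15j - 18k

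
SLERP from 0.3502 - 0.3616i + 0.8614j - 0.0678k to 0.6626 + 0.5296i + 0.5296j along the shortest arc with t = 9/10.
0.6615 + 0.4512i + 0.599j - 0.0082k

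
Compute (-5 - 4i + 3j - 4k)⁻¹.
-0.0758 + 0.0606i - 0.0455j + 0.0606k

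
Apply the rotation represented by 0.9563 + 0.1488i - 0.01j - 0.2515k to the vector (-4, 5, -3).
(-0.821, 6.921, -1.196)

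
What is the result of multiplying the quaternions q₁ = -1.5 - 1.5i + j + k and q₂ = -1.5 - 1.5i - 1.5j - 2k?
3.5 + 4i - 3.75j + 5.25k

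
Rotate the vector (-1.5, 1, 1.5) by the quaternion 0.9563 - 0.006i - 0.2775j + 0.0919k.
(-2.214, 0.655, 0.412)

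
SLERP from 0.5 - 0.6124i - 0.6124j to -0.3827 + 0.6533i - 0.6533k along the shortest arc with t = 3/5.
0.4804 - 0.7106i - 0.2783j + 0.4323k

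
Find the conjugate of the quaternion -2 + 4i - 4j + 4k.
-2 - 4i + 4j - 4k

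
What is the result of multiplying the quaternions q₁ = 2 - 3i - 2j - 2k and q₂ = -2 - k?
-6 + 8i + j + 2k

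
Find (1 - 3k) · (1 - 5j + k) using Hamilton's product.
4 - 15i - 5j - 2k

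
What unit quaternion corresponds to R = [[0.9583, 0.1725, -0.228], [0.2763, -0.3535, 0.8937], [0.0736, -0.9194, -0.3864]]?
0.5519 - 0.8213i - 0.1366j + 0.047k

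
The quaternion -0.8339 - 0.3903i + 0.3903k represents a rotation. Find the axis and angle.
axis = (-√2/2, 0, √2/2), θ = 293°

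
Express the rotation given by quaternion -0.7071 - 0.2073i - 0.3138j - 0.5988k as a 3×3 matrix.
[[0.0859, -0.7167, 0.692], [0.9769, 0.1969, 0.0826], [-0.1955, 0.669, 0.7171]]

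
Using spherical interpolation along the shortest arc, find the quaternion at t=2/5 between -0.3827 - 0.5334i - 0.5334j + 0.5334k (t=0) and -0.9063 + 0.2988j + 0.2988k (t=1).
-0.724 - 0.3792i - 0.2302j + 0.5282k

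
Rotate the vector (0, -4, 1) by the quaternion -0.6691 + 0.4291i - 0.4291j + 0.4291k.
(0.119, -0.848, 4.033)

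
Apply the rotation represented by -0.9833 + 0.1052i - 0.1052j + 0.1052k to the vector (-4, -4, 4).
(-3.646, -2.168, 5.478)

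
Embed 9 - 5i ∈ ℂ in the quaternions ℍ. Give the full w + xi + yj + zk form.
9 - 5i + 0j + 0k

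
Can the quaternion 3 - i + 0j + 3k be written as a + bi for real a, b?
No. The quaternion 3 - i + 3k has j-coefficient y = 0 and k-coefficient z = 3, not both zero, so it does not lie in the complex subalgebra spanned by 1 and i.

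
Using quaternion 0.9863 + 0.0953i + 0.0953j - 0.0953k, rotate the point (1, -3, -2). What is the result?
(0.006, -2.649, -2.643)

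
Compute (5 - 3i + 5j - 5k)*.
5 + 3i - 5j + 5k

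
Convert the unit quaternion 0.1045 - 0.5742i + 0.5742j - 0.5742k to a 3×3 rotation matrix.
[[-0.3188, -0.5394, 0.7794], [-0.7794, -0.3188, -0.5394], [0.5394, -0.7794, -0.3188]]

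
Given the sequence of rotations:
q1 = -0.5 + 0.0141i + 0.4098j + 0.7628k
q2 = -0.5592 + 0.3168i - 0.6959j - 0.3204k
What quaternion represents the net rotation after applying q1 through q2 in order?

q2 · q1 = 0.8047 - 0.5658i - 0.1274j - 0.1267k
0.8047 - 0.5658i - 0.1274j - 0.1267k


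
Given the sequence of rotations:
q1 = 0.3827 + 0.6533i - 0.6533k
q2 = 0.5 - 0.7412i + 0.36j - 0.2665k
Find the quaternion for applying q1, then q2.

q2 · q1 = 0.5015 - 0.1922i - 0.5206j - 0.6638k
0.5015 - 0.1922i - 0.5206j - 0.6638k


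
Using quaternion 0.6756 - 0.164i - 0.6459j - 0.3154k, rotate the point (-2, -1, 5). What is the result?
(-4.418, 2.827, -1.579)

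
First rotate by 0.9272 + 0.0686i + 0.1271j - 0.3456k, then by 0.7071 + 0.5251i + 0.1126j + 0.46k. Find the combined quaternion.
0.7643 + 0.438i + 0.4073j + 0.2412k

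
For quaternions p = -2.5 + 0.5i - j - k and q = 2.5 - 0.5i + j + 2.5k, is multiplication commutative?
No: pq = -2.5 + i - 5.75j - 8.75k ≠ -2.5 + 4i - 4.25j - 8.75k = qp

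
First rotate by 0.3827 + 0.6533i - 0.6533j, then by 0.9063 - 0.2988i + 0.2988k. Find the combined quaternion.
0.542 + 0.6729i - 0.3969j + 0.3096k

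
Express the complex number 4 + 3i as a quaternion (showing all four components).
4 + 3i + 0j + 0k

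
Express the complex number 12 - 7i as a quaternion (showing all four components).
12 - 7i + 0j + 0k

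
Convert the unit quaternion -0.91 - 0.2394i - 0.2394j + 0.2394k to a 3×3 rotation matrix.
[[0.7708, 0.5503, 0.3211], [-0.3211, 0.7708, -0.5503], [-0.5503, 0.3211, 0.7708]]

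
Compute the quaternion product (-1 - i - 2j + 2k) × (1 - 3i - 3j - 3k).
-4 + 14i - 8j + 2k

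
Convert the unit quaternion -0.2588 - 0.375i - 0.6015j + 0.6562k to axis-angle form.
axis = (-0.3882, -0.6227, 0.6793), θ = 7π/6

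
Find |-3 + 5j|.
√34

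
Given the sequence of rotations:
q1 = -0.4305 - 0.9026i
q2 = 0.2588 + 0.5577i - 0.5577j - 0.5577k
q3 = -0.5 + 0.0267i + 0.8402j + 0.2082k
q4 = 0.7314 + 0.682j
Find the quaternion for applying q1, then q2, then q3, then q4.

q2 · q1 = 0.392 - 0.4737i + 0.7435j - 0.2633k
q3 · q2 · q1 = -0.7532 - 0.1287i - 0.134j + 0.6311k
q4 · q3 · q2 · q1 = -0.4595 + 0.3363i - 0.6117j + 0.5494k
-0.4595 + 0.3363i - 0.6117j + 0.5494k
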